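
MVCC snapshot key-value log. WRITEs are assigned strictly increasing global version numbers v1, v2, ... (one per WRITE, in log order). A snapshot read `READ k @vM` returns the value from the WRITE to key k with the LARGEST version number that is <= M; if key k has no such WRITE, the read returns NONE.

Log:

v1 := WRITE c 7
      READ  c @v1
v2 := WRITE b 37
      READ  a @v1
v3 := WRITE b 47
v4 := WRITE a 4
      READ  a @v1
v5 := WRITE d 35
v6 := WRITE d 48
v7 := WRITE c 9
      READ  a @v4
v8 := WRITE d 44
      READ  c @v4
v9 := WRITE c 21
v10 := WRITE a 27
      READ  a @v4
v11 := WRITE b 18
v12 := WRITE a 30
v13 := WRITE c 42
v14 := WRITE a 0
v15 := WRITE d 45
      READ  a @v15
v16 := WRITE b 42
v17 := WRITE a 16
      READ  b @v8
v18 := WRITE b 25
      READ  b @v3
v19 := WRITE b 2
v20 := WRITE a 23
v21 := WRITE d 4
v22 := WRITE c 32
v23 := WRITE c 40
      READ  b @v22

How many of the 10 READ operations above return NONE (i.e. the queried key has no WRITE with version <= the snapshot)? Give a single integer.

v1: WRITE c=7  (c history now [(1, 7)])
READ c @v1: history=[(1, 7)] -> pick v1 -> 7
v2: WRITE b=37  (b history now [(2, 37)])
READ a @v1: history=[] -> no version <= 1 -> NONE
v3: WRITE b=47  (b history now [(2, 37), (3, 47)])
v4: WRITE a=4  (a history now [(4, 4)])
READ a @v1: history=[(4, 4)] -> no version <= 1 -> NONE
v5: WRITE d=35  (d history now [(5, 35)])
v6: WRITE d=48  (d history now [(5, 35), (6, 48)])
v7: WRITE c=9  (c history now [(1, 7), (7, 9)])
READ a @v4: history=[(4, 4)] -> pick v4 -> 4
v8: WRITE d=44  (d history now [(5, 35), (6, 48), (8, 44)])
READ c @v4: history=[(1, 7), (7, 9)] -> pick v1 -> 7
v9: WRITE c=21  (c history now [(1, 7), (7, 9), (9, 21)])
v10: WRITE a=27  (a history now [(4, 4), (10, 27)])
READ a @v4: history=[(4, 4), (10, 27)] -> pick v4 -> 4
v11: WRITE b=18  (b history now [(2, 37), (3, 47), (11, 18)])
v12: WRITE a=30  (a history now [(4, 4), (10, 27), (12, 30)])
v13: WRITE c=42  (c history now [(1, 7), (7, 9), (9, 21), (13, 42)])
v14: WRITE a=0  (a history now [(4, 4), (10, 27), (12, 30), (14, 0)])
v15: WRITE d=45  (d history now [(5, 35), (6, 48), (8, 44), (15, 45)])
READ a @v15: history=[(4, 4), (10, 27), (12, 30), (14, 0)] -> pick v14 -> 0
v16: WRITE b=42  (b history now [(2, 37), (3, 47), (11, 18), (16, 42)])
v17: WRITE a=16  (a history now [(4, 4), (10, 27), (12, 30), (14, 0), (17, 16)])
READ b @v8: history=[(2, 37), (3, 47), (11, 18), (16, 42)] -> pick v3 -> 47
v18: WRITE b=25  (b history now [(2, 37), (3, 47), (11, 18), (16, 42), (18, 25)])
READ b @v3: history=[(2, 37), (3, 47), (11, 18), (16, 42), (18, 25)] -> pick v3 -> 47
v19: WRITE b=2  (b history now [(2, 37), (3, 47), (11, 18), (16, 42), (18, 25), (19, 2)])
v20: WRITE a=23  (a history now [(4, 4), (10, 27), (12, 30), (14, 0), (17, 16), (20, 23)])
v21: WRITE d=4  (d history now [(5, 35), (6, 48), (8, 44), (15, 45), (21, 4)])
v22: WRITE c=32  (c history now [(1, 7), (7, 9), (9, 21), (13, 42), (22, 32)])
v23: WRITE c=40  (c history now [(1, 7), (7, 9), (9, 21), (13, 42), (22, 32), (23, 40)])
READ b @v22: history=[(2, 37), (3, 47), (11, 18), (16, 42), (18, 25), (19, 2)] -> pick v19 -> 2
Read results in order: ['7', 'NONE', 'NONE', '4', '7', '4', '0', '47', '47', '2']
NONE count = 2

Answer: 2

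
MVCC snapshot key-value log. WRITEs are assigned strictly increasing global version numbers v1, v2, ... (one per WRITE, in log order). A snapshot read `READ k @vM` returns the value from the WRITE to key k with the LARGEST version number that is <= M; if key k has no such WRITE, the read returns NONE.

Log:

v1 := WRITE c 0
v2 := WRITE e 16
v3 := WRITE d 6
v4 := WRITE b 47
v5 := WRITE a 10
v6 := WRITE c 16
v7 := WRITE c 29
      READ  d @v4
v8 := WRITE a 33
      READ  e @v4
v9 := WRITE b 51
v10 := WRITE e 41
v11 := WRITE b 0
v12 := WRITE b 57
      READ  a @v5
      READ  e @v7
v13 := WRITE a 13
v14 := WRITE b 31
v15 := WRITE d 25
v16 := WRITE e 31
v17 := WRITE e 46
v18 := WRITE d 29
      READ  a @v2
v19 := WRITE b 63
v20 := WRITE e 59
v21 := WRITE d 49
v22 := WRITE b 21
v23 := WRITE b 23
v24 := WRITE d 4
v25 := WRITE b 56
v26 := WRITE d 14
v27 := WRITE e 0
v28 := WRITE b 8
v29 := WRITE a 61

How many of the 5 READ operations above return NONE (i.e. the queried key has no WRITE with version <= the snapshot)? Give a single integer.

v1: WRITE c=0  (c history now [(1, 0)])
v2: WRITE e=16  (e history now [(2, 16)])
v3: WRITE d=6  (d history now [(3, 6)])
v4: WRITE b=47  (b history now [(4, 47)])
v5: WRITE a=10  (a history now [(5, 10)])
v6: WRITE c=16  (c history now [(1, 0), (6, 16)])
v7: WRITE c=29  (c history now [(1, 0), (6, 16), (7, 29)])
READ d @v4: history=[(3, 6)] -> pick v3 -> 6
v8: WRITE a=33  (a history now [(5, 10), (8, 33)])
READ e @v4: history=[(2, 16)] -> pick v2 -> 16
v9: WRITE b=51  (b history now [(4, 47), (9, 51)])
v10: WRITE e=41  (e history now [(2, 16), (10, 41)])
v11: WRITE b=0  (b history now [(4, 47), (9, 51), (11, 0)])
v12: WRITE b=57  (b history now [(4, 47), (9, 51), (11, 0), (12, 57)])
READ a @v5: history=[(5, 10), (8, 33)] -> pick v5 -> 10
READ e @v7: history=[(2, 16), (10, 41)] -> pick v2 -> 16
v13: WRITE a=13  (a history now [(5, 10), (8, 33), (13, 13)])
v14: WRITE b=31  (b history now [(4, 47), (9, 51), (11, 0), (12, 57), (14, 31)])
v15: WRITE d=25  (d history now [(3, 6), (15, 25)])
v16: WRITE e=31  (e history now [(2, 16), (10, 41), (16, 31)])
v17: WRITE e=46  (e history now [(2, 16), (10, 41), (16, 31), (17, 46)])
v18: WRITE d=29  (d history now [(3, 6), (15, 25), (18, 29)])
READ a @v2: history=[(5, 10), (8, 33), (13, 13)] -> no version <= 2 -> NONE
v19: WRITE b=63  (b history now [(4, 47), (9, 51), (11, 0), (12, 57), (14, 31), (19, 63)])
v20: WRITE e=59  (e history now [(2, 16), (10, 41), (16, 31), (17, 46), (20, 59)])
v21: WRITE d=49  (d history now [(3, 6), (15, 25), (18, 29), (21, 49)])
v22: WRITE b=21  (b history now [(4, 47), (9, 51), (11, 0), (12, 57), (14, 31), (19, 63), (22, 21)])
v23: WRITE b=23  (b history now [(4, 47), (9, 51), (11, 0), (12, 57), (14, 31), (19, 63), (22, 21), (23, 23)])
v24: WRITE d=4  (d history now [(3, 6), (15, 25), (18, 29), (21, 49), (24, 4)])
v25: WRITE b=56  (b history now [(4, 47), (9, 51), (11, 0), (12, 57), (14, 31), (19, 63), (22, 21), (23, 23), (25, 56)])
v26: WRITE d=14  (d history now [(3, 6), (15, 25), (18, 29), (21, 49), (24, 4), (26, 14)])
v27: WRITE e=0  (e history now [(2, 16), (10, 41), (16, 31), (17, 46), (20, 59), (27, 0)])
v28: WRITE b=8  (b history now [(4, 47), (9, 51), (11, 0), (12, 57), (14, 31), (19, 63), (22, 21), (23, 23), (25, 56), (28, 8)])
v29: WRITE a=61  (a history now [(5, 10), (8, 33), (13, 13), (29, 61)])
Read results in order: ['6', '16', '10', '16', 'NONE']
NONE count = 1

Answer: 1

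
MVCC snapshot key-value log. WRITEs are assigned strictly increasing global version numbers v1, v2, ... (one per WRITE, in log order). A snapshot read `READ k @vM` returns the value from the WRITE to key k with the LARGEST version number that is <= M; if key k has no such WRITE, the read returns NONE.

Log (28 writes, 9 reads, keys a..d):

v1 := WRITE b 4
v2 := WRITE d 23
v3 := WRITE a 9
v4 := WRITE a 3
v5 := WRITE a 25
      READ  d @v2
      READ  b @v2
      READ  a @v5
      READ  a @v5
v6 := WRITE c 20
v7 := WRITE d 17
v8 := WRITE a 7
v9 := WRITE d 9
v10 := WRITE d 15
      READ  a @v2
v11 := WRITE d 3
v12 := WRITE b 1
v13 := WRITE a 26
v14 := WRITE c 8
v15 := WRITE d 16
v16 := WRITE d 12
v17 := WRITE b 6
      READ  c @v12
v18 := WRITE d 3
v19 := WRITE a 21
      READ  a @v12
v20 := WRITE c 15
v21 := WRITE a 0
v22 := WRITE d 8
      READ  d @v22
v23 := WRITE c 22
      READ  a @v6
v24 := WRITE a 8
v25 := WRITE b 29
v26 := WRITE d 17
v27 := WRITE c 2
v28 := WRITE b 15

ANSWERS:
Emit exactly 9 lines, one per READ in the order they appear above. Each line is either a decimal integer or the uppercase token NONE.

Answer: 23
4
25
25
NONE
20
7
8
25

Derivation:
v1: WRITE b=4  (b history now [(1, 4)])
v2: WRITE d=23  (d history now [(2, 23)])
v3: WRITE a=9  (a history now [(3, 9)])
v4: WRITE a=3  (a history now [(3, 9), (4, 3)])
v5: WRITE a=25  (a history now [(3, 9), (4, 3), (5, 25)])
READ d @v2: history=[(2, 23)] -> pick v2 -> 23
READ b @v2: history=[(1, 4)] -> pick v1 -> 4
READ a @v5: history=[(3, 9), (4, 3), (5, 25)] -> pick v5 -> 25
READ a @v5: history=[(3, 9), (4, 3), (5, 25)] -> pick v5 -> 25
v6: WRITE c=20  (c history now [(6, 20)])
v7: WRITE d=17  (d history now [(2, 23), (7, 17)])
v8: WRITE a=7  (a history now [(3, 9), (4, 3), (5, 25), (8, 7)])
v9: WRITE d=9  (d history now [(2, 23), (7, 17), (9, 9)])
v10: WRITE d=15  (d history now [(2, 23), (7, 17), (9, 9), (10, 15)])
READ a @v2: history=[(3, 9), (4, 3), (5, 25), (8, 7)] -> no version <= 2 -> NONE
v11: WRITE d=3  (d history now [(2, 23), (7, 17), (9, 9), (10, 15), (11, 3)])
v12: WRITE b=1  (b history now [(1, 4), (12, 1)])
v13: WRITE a=26  (a history now [(3, 9), (4, 3), (5, 25), (8, 7), (13, 26)])
v14: WRITE c=8  (c history now [(6, 20), (14, 8)])
v15: WRITE d=16  (d history now [(2, 23), (7, 17), (9, 9), (10, 15), (11, 3), (15, 16)])
v16: WRITE d=12  (d history now [(2, 23), (7, 17), (9, 9), (10, 15), (11, 3), (15, 16), (16, 12)])
v17: WRITE b=6  (b history now [(1, 4), (12, 1), (17, 6)])
READ c @v12: history=[(6, 20), (14, 8)] -> pick v6 -> 20
v18: WRITE d=3  (d history now [(2, 23), (7, 17), (9, 9), (10, 15), (11, 3), (15, 16), (16, 12), (18, 3)])
v19: WRITE a=21  (a history now [(3, 9), (4, 3), (5, 25), (8, 7), (13, 26), (19, 21)])
READ a @v12: history=[(3, 9), (4, 3), (5, 25), (8, 7), (13, 26), (19, 21)] -> pick v8 -> 7
v20: WRITE c=15  (c history now [(6, 20), (14, 8), (20, 15)])
v21: WRITE a=0  (a history now [(3, 9), (4, 3), (5, 25), (8, 7), (13, 26), (19, 21), (21, 0)])
v22: WRITE d=8  (d history now [(2, 23), (7, 17), (9, 9), (10, 15), (11, 3), (15, 16), (16, 12), (18, 3), (22, 8)])
READ d @v22: history=[(2, 23), (7, 17), (9, 9), (10, 15), (11, 3), (15, 16), (16, 12), (18, 3), (22, 8)] -> pick v22 -> 8
v23: WRITE c=22  (c history now [(6, 20), (14, 8), (20, 15), (23, 22)])
READ a @v6: history=[(3, 9), (4, 3), (5, 25), (8, 7), (13, 26), (19, 21), (21, 0)] -> pick v5 -> 25
v24: WRITE a=8  (a history now [(3, 9), (4, 3), (5, 25), (8, 7), (13, 26), (19, 21), (21, 0), (24, 8)])
v25: WRITE b=29  (b history now [(1, 4), (12, 1), (17, 6), (25, 29)])
v26: WRITE d=17  (d history now [(2, 23), (7, 17), (9, 9), (10, 15), (11, 3), (15, 16), (16, 12), (18, 3), (22, 8), (26, 17)])
v27: WRITE c=2  (c history now [(6, 20), (14, 8), (20, 15), (23, 22), (27, 2)])
v28: WRITE b=15  (b history now [(1, 4), (12, 1), (17, 6), (25, 29), (28, 15)])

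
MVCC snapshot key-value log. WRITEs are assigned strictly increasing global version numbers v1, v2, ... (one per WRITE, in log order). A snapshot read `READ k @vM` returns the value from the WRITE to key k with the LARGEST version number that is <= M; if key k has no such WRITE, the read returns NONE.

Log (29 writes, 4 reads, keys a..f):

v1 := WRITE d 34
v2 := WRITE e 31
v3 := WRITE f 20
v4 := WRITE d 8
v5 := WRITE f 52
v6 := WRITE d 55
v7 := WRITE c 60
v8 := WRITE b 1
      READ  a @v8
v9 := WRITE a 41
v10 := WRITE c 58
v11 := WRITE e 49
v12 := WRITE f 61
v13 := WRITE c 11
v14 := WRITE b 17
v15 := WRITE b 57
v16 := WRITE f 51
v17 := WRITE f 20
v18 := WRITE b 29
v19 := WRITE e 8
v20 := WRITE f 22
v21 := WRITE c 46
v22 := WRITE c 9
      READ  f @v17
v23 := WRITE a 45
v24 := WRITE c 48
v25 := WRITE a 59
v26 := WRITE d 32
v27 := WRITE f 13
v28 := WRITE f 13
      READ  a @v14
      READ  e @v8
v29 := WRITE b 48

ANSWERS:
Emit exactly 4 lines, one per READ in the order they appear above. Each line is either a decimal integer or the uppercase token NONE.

v1: WRITE d=34  (d history now [(1, 34)])
v2: WRITE e=31  (e history now [(2, 31)])
v3: WRITE f=20  (f history now [(3, 20)])
v4: WRITE d=8  (d history now [(1, 34), (4, 8)])
v5: WRITE f=52  (f history now [(3, 20), (5, 52)])
v6: WRITE d=55  (d history now [(1, 34), (4, 8), (6, 55)])
v7: WRITE c=60  (c history now [(7, 60)])
v8: WRITE b=1  (b history now [(8, 1)])
READ a @v8: history=[] -> no version <= 8 -> NONE
v9: WRITE a=41  (a history now [(9, 41)])
v10: WRITE c=58  (c history now [(7, 60), (10, 58)])
v11: WRITE e=49  (e history now [(2, 31), (11, 49)])
v12: WRITE f=61  (f history now [(3, 20), (5, 52), (12, 61)])
v13: WRITE c=11  (c history now [(7, 60), (10, 58), (13, 11)])
v14: WRITE b=17  (b history now [(8, 1), (14, 17)])
v15: WRITE b=57  (b history now [(8, 1), (14, 17), (15, 57)])
v16: WRITE f=51  (f history now [(3, 20), (5, 52), (12, 61), (16, 51)])
v17: WRITE f=20  (f history now [(3, 20), (5, 52), (12, 61), (16, 51), (17, 20)])
v18: WRITE b=29  (b history now [(8, 1), (14, 17), (15, 57), (18, 29)])
v19: WRITE e=8  (e history now [(2, 31), (11, 49), (19, 8)])
v20: WRITE f=22  (f history now [(3, 20), (5, 52), (12, 61), (16, 51), (17, 20), (20, 22)])
v21: WRITE c=46  (c history now [(7, 60), (10, 58), (13, 11), (21, 46)])
v22: WRITE c=9  (c history now [(7, 60), (10, 58), (13, 11), (21, 46), (22, 9)])
READ f @v17: history=[(3, 20), (5, 52), (12, 61), (16, 51), (17, 20), (20, 22)] -> pick v17 -> 20
v23: WRITE a=45  (a history now [(9, 41), (23, 45)])
v24: WRITE c=48  (c history now [(7, 60), (10, 58), (13, 11), (21, 46), (22, 9), (24, 48)])
v25: WRITE a=59  (a history now [(9, 41), (23, 45), (25, 59)])
v26: WRITE d=32  (d history now [(1, 34), (4, 8), (6, 55), (26, 32)])
v27: WRITE f=13  (f history now [(3, 20), (5, 52), (12, 61), (16, 51), (17, 20), (20, 22), (27, 13)])
v28: WRITE f=13  (f history now [(3, 20), (5, 52), (12, 61), (16, 51), (17, 20), (20, 22), (27, 13), (28, 13)])
READ a @v14: history=[(9, 41), (23, 45), (25, 59)] -> pick v9 -> 41
READ e @v8: history=[(2, 31), (11, 49), (19, 8)] -> pick v2 -> 31
v29: WRITE b=48  (b history now [(8, 1), (14, 17), (15, 57), (18, 29), (29, 48)])

Answer: NONE
20
41
31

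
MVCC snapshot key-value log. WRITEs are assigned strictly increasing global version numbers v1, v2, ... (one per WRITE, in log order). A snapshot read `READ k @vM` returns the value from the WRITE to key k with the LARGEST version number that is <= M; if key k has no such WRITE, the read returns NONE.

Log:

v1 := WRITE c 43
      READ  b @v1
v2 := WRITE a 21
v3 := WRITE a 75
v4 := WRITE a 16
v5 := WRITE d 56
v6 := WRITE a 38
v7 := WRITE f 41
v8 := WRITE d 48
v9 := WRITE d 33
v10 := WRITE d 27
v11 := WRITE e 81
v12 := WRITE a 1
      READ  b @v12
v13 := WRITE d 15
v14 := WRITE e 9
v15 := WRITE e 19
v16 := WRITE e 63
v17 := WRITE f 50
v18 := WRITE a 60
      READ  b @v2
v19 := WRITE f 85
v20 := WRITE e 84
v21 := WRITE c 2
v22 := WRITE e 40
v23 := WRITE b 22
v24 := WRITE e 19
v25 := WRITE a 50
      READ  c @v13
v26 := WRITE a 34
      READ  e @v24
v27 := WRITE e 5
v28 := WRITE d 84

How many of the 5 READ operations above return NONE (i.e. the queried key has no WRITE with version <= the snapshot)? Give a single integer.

v1: WRITE c=43  (c history now [(1, 43)])
READ b @v1: history=[] -> no version <= 1 -> NONE
v2: WRITE a=21  (a history now [(2, 21)])
v3: WRITE a=75  (a history now [(2, 21), (3, 75)])
v4: WRITE a=16  (a history now [(2, 21), (3, 75), (4, 16)])
v5: WRITE d=56  (d history now [(5, 56)])
v6: WRITE a=38  (a history now [(2, 21), (3, 75), (4, 16), (6, 38)])
v7: WRITE f=41  (f history now [(7, 41)])
v8: WRITE d=48  (d history now [(5, 56), (8, 48)])
v9: WRITE d=33  (d history now [(5, 56), (8, 48), (9, 33)])
v10: WRITE d=27  (d history now [(5, 56), (8, 48), (9, 33), (10, 27)])
v11: WRITE e=81  (e history now [(11, 81)])
v12: WRITE a=1  (a history now [(2, 21), (3, 75), (4, 16), (6, 38), (12, 1)])
READ b @v12: history=[] -> no version <= 12 -> NONE
v13: WRITE d=15  (d history now [(5, 56), (8, 48), (9, 33), (10, 27), (13, 15)])
v14: WRITE e=9  (e history now [(11, 81), (14, 9)])
v15: WRITE e=19  (e history now [(11, 81), (14, 9), (15, 19)])
v16: WRITE e=63  (e history now [(11, 81), (14, 9), (15, 19), (16, 63)])
v17: WRITE f=50  (f history now [(7, 41), (17, 50)])
v18: WRITE a=60  (a history now [(2, 21), (3, 75), (4, 16), (6, 38), (12, 1), (18, 60)])
READ b @v2: history=[] -> no version <= 2 -> NONE
v19: WRITE f=85  (f history now [(7, 41), (17, 50), (19, 85)])
v20: WRITE e=84  (e history now [(11, 81), (14, 9), (15, 19), (16, 63), (20, 84)])
v21: WRITE c=2  (c history now [(1, 43), (21, 2)])
v22: WRITE e=40  (e history now [(11, 81), (14, 9), (15, 19), (16, 63), (20, 84), (22, 40)])
v23: WRITE b=22  (b history now [(23, 22)])
v24: WRITE e=19  (e history now [(11, 81), (14, 9), (15, 19), (16, 63), (20, 84), (22, 40), (24, 19)])
v25: WRITE a=50  (a history now [(2, 21), (3, 75), (4, 16), (6, 38), (12, 1), (18, 60), (25, 50)])
READ c @v13: history=[(1, 43), (21, 2)] -> pick v1 -> 43
v26: WRITE a=34  (a history now [(2, 21), (3, 75), (4, 16), (6, 38), (12, 1), (18, 60), (25, 50), (26, 34)])
READ e @v24: history=[(11, 81), (14, 9), (15, 19), (16, 63), (20, 84), (22, 40), (24, 19)] -> pick v24 -> 19
v27: WRITE e=5  (e history now [(11, 81), (14, 9), (15, 19), (16, 63), (20, 84), (22, 40), (24, 19), (27, 5)])
v28: WRITE d=84  (d history now [(5, 56), (8, 48), (9, 33), (10, 27), (13, 15), (28, 84)])
Read results in order: ['NONE', 'NONE', 'NONE', '43', '19']
NONE count = 3

Answer: 3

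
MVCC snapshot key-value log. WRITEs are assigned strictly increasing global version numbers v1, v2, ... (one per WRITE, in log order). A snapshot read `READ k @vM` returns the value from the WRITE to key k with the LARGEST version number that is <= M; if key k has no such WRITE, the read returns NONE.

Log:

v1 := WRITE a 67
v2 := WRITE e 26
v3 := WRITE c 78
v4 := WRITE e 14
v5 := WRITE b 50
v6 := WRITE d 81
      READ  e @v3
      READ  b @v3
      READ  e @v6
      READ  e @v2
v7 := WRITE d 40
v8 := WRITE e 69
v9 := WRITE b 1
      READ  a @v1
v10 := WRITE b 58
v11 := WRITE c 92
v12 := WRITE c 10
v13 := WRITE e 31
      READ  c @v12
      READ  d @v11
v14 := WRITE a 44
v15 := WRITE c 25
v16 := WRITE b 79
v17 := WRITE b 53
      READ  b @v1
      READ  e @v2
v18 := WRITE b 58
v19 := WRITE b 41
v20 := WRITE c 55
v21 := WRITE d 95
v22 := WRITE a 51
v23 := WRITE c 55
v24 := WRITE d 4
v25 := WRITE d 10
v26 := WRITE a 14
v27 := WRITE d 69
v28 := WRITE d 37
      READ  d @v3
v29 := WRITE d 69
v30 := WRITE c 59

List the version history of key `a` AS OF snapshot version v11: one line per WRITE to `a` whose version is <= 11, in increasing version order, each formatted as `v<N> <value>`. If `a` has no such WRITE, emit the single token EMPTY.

Answer: v1 67

Derivation:
Scan writes for key=a with version <= 11:
  v1 WRITE a 67 -> keep
  v2 WRITE e 26 -> skip
  v3 WRITE c 78 -> skip
  v4 WRITE e 14 -> skip
  v5 WRITE b 50 -> skip
  v6 WRITE d 81 -> skip
  v7 WRITE d 40 -> skip
  v8 WRITE e 69 -> skip
  v9 WRITE b 1 -> skip
  v10 WRITE b 58 -> skip
  v11 WRITE c 92 -> skip
  v12 WRITE c 10 -> skip
  v13 WRITE e 31 -> skip
  v14 WRITE a 44 -> drop (> snap)
  v15 WRITE c 25 -> skip
  v16 WRITE b 79 -> skip
  v17 WRITE b 53 -> skip
  v18 WRITE b 58 -> skip
  v19 WRITE b 41 -> skip
  v20 WRITE c 55 -> skip
  v21 WRITE d 95 -> skip
  v22 WRITE a 51 -> drop (> snap)
  v23 WRITE c 55 -> skip
  v24 WRITE d 4 -> skip
  v25 WRITE d 10 -> skip
  v26 WRITE a 14 -> drop (> snap)
  v27 WRITE d 69 -> skip
  v28 WRITE d 37 -> skip
  v29 WRITE d 69 -> skip
  v30 WRITE c 59 -> skip
Collected: [(1, 67)]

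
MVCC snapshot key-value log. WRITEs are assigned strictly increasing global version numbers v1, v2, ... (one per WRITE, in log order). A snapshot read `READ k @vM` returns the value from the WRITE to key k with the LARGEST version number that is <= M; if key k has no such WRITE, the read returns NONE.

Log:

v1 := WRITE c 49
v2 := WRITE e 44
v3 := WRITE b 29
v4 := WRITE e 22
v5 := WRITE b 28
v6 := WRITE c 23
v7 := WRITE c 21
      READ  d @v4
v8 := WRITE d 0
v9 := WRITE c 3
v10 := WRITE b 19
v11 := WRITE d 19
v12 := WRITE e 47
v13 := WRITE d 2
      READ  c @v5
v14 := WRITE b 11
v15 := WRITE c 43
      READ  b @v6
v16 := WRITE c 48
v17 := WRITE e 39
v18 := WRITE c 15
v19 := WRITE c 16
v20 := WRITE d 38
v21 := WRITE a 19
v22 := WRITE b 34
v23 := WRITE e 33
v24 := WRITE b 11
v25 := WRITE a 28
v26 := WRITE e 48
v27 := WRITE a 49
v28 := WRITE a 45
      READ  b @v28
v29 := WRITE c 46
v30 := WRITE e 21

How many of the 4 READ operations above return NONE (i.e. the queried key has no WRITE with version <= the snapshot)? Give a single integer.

Answer: 1

Derivation:
v1: WRITE c=49  (c history now [(1, 49)])
v2: WRITE e=44  (e history now [(2, 44)])
v3: WRITE b=29  (b history now [(3, 29)])
v4: WRITE e=22  (e history now [(2, 44), (4, 22)])
v5: WRITE b=28  (b history now [(3, 29), (5, 28)])
v6: WRITE c=23  (c history now [(1, 49), (6, 23)])
v7: WRITE c=21  (c history now [(1, 49), (6, 23), (7, 21)])
READ d @v4: history=[] -> no version <= 4 -> NONE
v8: WRITE d=0  (d history now [(8, 0)])
v9: WRITE c=3  (c history now [(1, 49), (6, 23), (7, 21), (9, 3)])
v10: WRITE b=19  (b history now [(3, 29), (5, 28), (10, 19)])
v11: WRITE d=19  (d history now [(8, 0), (11, 19)])
v12: WRITE e=47  (e history now [(2, 44), (4, 22), (12, 47)])
v13: WRITE d=2  (d history now [(8, 0), (11, 19), (13, 2)])
READ c @v5: history=[(1, 49), (6, 23), (7, 21), (9, 3)] -> pick v1 -> 49
v14: WRITE b=11  (b history now [(3, 29), (5, 28), (10, 19), (14, 11)])
v15: WRITE c=43  (c history now [(1, 49), (6, 23), (7, 21), (9, 3), (15, 43)])
READ b @v6: history=[(3, 29), (5, 28), (10, 19), (14, 11)] -> pick v5 -> 28
v16: WRITE c=48  (c history now [(1, 49), (6, 23), (7, 21), (9, 3), (15, 43), (16, 48)])
v17: WRITE e=39  (e history now [(2, 44), (4, 22), (12, 47), (17, 39)])
v18: WRITE c=15  (c history now [(1, 49), (6, 23), (7, 21), (9, 3), (15, 43), (16, 48), (18, 15)])
v19: WRITE c=16  (c history now [(1, 49), (6, 23), (7, 21), (9, 3), (15, 43), (16, 48), (18, 15), (19, 16)])
v20: WRITE d=38  (d history now [(8, 0), (11, 19), (13, 2), (20, 38)])
v21: WRITE a=19  (a history now [(21, 19)])
v22: WRITE b=34  (b history now [(3, 29), (5, 28), (10, 19), (14, 11), (22, 34)])
v23: WRITE e=33  (e history now [(2, 44), (4, 22), (12, 47), (17, 39), (23, 33)])
v24: WRITE b=11  (b history now [(3, 29), (5, 28), (10, 19), (14, 11), (22, 34), (24, 11)])
v25: WRITE a=28  (a history now [(21, 19), (25, 28)])
v26: WRITE e=48  (e history now [(2, 44), (4, 22), (12, 47), (17, 39), (23, 33), (26, 48)])
v27: WRITE a=49  (a history now [(21, 19), (25, 28), (27, 49)])
v28: WRITE a=45  (a history now [(21, 19), (25, 28), (27, 49), (28, 45)])
READ b @v28: history=[(3, 29), (5, 28), (10, 19), (14, 11), (22, 34), (24, 11)] -> pick v24 -> 11
v29: WRITE c=46  (c history now [(1, 49), (6, 23), (7, 21), (9, 3), (15, 43), (16, 48), (18, 15), (19, 16), (29, 46)])
v30: WRITE e=21  (e history now [(2, 44), (4, 22), (12, 47), (17, 39), (23, 33), (26, 48), (30, 21)])
Read results in order: ['NONE', '49', '28', '11']
NONE count = 1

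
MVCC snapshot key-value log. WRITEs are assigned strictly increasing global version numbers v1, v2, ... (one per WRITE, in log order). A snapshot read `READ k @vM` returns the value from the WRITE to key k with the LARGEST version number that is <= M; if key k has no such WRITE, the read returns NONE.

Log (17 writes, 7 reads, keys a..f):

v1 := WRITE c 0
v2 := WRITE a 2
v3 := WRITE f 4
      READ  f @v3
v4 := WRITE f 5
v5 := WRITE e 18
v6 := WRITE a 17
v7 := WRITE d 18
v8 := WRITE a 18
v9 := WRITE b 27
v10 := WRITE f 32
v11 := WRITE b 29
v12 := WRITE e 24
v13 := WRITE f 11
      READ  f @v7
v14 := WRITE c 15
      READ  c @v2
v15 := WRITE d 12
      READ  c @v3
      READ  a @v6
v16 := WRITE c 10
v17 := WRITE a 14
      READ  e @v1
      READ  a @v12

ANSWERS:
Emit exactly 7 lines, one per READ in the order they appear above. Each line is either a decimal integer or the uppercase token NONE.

v1: WRITE c=0  (c history now [(1, 0)])
v2: WRITE a=2  (a history now [(2, 2)])
v3: WRITE f=4  (f history now [(3, 4)])
READ f @v3: history=[(3, 4)] -> pick v3 -> 4
v4: WRITE f=5  (f history now [(3, 4), (4, 5)])
v5: WRITE e=18  (e history now [(5, 18)])
v6: WRITE a=17  (a history now [(2, 2), (6, 17)])
v7: WRITE d=18  (d history now [(7, 18)])
v8: WRITE a=18  (a history now [(2, 2), (6, 17), (8, 18)])
v9: WRITE b=27  (b history now [(9, 27)])
v10: WRITE f=32  (f history now [(3, 4), (4, 5), (10, 32)])
v11: WRITE b=29  (b history now [(9, 27), (11, 29)])
v12: WRITE e=24  (e history now [(5, 18), (12, 24)])
v13: WRITE f=11  (f history now [(3, 4), (4, 5), (10, 32), (13, 11)])
READ f @v7: history=[(3, 4), (4, 5), (10, 32), (13, 11)] -> pick v4 -> 5
v14: WRITE c=15  (c history now [(1, 0), (14, 15)])
READ c @v2: history=[(1, 0), (14, 15)] -> pick v1 -> 0
v15: WRITE d=12  (d history now [(7, 18), (15, 12)])
READ c @v3: history=[(1, 0), (14, 15)] -> pick v1 -> 0
READ a @v6: history=[(2, 2), (6, 17), (8, 18)] -> pick v6 -> 17
v16: WRITE c=10  (c history now [(1, 0), (14, 15), (16, 10)])
v17: WRITE a=14  (a history now [(2, 2), (6, 17), (8, 18), (17, 14)])
READ e @v1: history=[(5, 18), (12, 24)] -> no version <= 1 -> NONE
READ a @v12: history=[(2, 2), (6, 17), (8, 18), (17, 14)] -> pick v8 -> 18

Answer: 4
5
0
0
17
NONE
18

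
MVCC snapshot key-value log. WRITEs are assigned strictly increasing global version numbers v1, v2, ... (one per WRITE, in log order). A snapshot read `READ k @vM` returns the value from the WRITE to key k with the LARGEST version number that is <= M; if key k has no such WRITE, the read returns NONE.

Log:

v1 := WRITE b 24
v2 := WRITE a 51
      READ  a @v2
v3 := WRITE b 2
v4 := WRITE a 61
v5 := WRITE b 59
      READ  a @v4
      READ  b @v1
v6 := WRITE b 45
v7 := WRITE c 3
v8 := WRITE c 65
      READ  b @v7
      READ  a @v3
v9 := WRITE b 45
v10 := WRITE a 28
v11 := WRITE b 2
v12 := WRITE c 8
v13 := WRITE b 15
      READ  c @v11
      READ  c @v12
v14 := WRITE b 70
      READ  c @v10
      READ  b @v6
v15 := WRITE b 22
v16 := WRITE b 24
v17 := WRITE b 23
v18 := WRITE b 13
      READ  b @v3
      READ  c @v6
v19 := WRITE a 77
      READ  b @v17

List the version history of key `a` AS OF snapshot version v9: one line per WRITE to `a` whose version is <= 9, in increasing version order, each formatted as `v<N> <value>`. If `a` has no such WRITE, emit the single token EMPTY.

Answer: v2 51
v4 61

Derivation:
Scan writes for key=a with version <= 9:
  v1 WRITE b 24 -> skip
  v2 WRITE a 51 -> keep
  v3 WRITE b 2 -> skip
  v4 WRITE a 61 -> keep
  v5 WRITE b 59 -> skip
  v6 WRITE b 45 -> skip
  v7 WRITE c 3 -> skip
  v8 WRITE c 65 -> skip
  v9 WRITE b 45 -> skip
  v10 WRITE a 28 -> drop (> snap)
  v11 WRITE b 2 -> skip
  v12 WRITE c 8 -> skip
  v13 WRITE b 15 -> skip
  v14 WRITE b 70 -> skip
  v15 WRITE b 22 -> skip
  v16 WRITE b 24 -> skip
  v17 WRITE b 23 -> skip
  v18 WRITE b 13 -> skip
  v19 WRITE a 77 -> drop (> snap)
Collected: [(2, 51), (4, 61)]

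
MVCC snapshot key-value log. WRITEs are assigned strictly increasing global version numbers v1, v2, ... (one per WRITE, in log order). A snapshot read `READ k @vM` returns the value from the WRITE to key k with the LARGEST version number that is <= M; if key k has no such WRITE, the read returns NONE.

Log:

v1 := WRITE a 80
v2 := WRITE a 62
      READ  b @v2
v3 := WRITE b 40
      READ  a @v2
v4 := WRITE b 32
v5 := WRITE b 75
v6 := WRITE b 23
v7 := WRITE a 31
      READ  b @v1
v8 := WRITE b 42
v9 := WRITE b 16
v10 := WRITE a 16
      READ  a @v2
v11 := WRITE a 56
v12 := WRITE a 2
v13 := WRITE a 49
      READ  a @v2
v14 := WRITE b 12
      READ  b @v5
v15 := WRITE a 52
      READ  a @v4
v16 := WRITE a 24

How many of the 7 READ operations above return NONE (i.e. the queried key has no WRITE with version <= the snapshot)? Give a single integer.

v1: WRITE a=80  (a history now [(1, 80)])
v2: WRITE a=62  (a history now [(1, 80), (2, 62)])
READ b @v2: history=[] -> no version <= 2 -> NONE
v3: WRITE b=40  (b history now [(3, 40)])
READ a @v2: history=[(1, 80), (2, 62)] -> pick v2 -> 62
v4: WRITE b=32  (b history now [(3, 40), (4, 32)])
v5: WRITE b=75  (b history now [(3, 40), (4, 32), (5, 75)])
v6: WRITE b=23  (b history now [(3, 40), (4, 32), (5, 75), (6, 23)])
v7: WRITE a=31  (a history now [(1, 80), (2, 62), (7, 31)])
READ b @v1: history=[(3, 40), (4, 32), (5, 75), (6, 23)] -> no version <= 1 -> NONE
v8: WRITE b=42  (b history now [(3, 40), (4, 32), (5, 75), (6, 23), (8, 42)])
v9: WRITE b=16  (b history now [(3, 40), (4, 32), (5, 75), (6, 23), (8, 42), (9, 16)])
v10: WRITE a=16  (a history now [(1, 80), (2, 62), (7, 31), (10, 16)])
READ a @v2: history=[(1, 80), (2, 62), (7, 31), (10, 16)] -> pick v2 -> 62
v11: WRITE a=56  (a history now [(1, 80), (2, 62), (7, 31), (10, 16), (11, 56)])
v12: WRITE a=2  (a history now [(1, 80), (2, 62), (7, 31), (10, 16), (11, 56), (12, 2)])
v13: WRITE a=49  (a history now [(1, 80), (2, 62), (7, 31), (10, 16), (11, 56), (12, 2), (13, 49)])
READ a @v2: history=[(1, 80), (2, 62), (7, 31), (10, 16), (11, 56), (12, 2), (13, 49)] -> pick v2 -> 62
v14: WRITE b=12  (b history now [(3, 40), (4, 32), (5, 75), (6, 23), (8, 42), (9, 16), (14, 12)])
READ b @v5: history=[(3, 40), (4, 32), (5, 75), (6, 23), (8, 42), (9, 16), (14, 12)] -> pick v5 -> 75
v15: WRITE a=52  (a history now [(1, 80), (2, 62), (7, 31), (10, 16), (11, 56), (12, 2), (13, 49), (15, 52)])
READ a @v4: history=[(1, 80), (2, 62), (7, 31), (10, 16), (11, 56), (12, 2), (13, 49), (15, 52)] -> pick v2 -> 62
v16: WRITE a=24  (a history now [(1, 80), (2, 62), (7, 31), (10, 16), (11, 56), (12, 2), (13, 49), (15, 52), (16, 24)])
Read results in order: ['NONE', '62', 'NONE', '62', '62', '75', '62']
NONE count = 2

Answer: 2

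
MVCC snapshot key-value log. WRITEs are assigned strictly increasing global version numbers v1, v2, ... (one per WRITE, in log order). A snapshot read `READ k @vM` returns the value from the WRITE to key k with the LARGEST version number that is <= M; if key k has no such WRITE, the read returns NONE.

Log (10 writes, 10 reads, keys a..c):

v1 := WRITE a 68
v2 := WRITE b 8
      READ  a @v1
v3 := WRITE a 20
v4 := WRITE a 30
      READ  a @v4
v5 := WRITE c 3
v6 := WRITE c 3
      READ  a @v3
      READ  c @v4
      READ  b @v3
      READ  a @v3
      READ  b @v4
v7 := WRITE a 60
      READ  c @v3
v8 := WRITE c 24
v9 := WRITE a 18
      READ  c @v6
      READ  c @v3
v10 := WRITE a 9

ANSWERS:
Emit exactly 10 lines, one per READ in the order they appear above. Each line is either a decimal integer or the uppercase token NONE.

v1: WRITE a=68  (a history now [(1, 68)])
v2: WRITE b=8  (b history now [(2, 8)])
READ a @v1: history=[(1, 68)] -> pick v1 -> 68
v3: WRITE a=20  (a history now [(1, 68), (3, 20)])
v4: WRITE a=30  (a history now [(1, 68), (3, 20), (4, 30)])
READ a @v4: history=[(1, 68), (3, 20), (4, 30)] -> pick v4 -> 30
v5: WRITE c=3  (c history now [(5, 3)])
v6: WRITE c=3  (c history now [(5, 3), (6, 3)])
READ a @v3: history=[(1, 68), (3, 20), (4, 30)] -> pick v3 -> 20
READ c @v4: history=[(5, 3), (6, 3)] -> no version <= 4 -> NONE
READ b @v3: history=[(2, 8)] -> pick v2 -> 8
READ a @v3: history=[(1, 68), (3, 20), (4, 30)] -> pick v3 -> 20
READ b @v4: history=[(2, 8)] -> pick v2 -> 8
v7: WRITE a=60  (a history now [(1, 68), (3, 20), (4, 30), (7, 60)])
READ c @v3: history=[(5, 3), (6, 3)] -> no version <= 3 -> NONE
v8: WRITE c=24  (c history now [(5, 3), (6, 3), (8, 24)])
v9: WRITE a=18  (a history now [(1, 68), (3, 20), (4, 30), (7, 60), (9, 18)])
READ c @v6: history=[(5, 3), (6, 3), (8, 24)] -> pick v6 -> 3
READ c @v3: history=[(5, 3), (6, 3), (8, 24)] -> no version <= 3 -> NONE
v10: WRITE a=9  (a history now [(1, 68), (3, 20), (4, 30), (7, 60), (9, 18), (10, 9)])

Answer: 68
30
20
NONE
8
20
8
NONE
3
NONE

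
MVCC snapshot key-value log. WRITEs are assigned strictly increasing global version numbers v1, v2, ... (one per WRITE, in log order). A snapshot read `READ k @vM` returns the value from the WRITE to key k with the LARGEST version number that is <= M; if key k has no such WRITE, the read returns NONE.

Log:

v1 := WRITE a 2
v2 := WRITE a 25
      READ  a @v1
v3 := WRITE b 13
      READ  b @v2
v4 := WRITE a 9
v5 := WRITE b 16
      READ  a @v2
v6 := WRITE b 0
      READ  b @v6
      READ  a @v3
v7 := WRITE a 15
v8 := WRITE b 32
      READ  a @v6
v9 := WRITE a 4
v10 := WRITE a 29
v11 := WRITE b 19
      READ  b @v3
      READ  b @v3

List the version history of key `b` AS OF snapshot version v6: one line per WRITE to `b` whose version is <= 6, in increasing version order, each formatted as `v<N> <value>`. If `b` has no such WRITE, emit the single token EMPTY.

Scan writes for key=b with version <= 6:
  v1 WRITE a 2 -> skip
  v2 WRITE a 25 -> skip
  v3 WRITE b 13 -> keep
  v4 WRITE a 9 -> skip
  v5 WRITE b 16 -> keep
  v6 WRITE b 0 -> keep
  v7 WRITE a 15 -> skip
  v8 WRITE b 32 -> drop (> snap)
  v9 WRITE a 4 -> skip
  v10 WRITE a 29 -> skip
  v11 WRITE b 19 -> drop (> snap)
Collected: [(3, 13), (5, 16), (6, 0)]

Answer: v3 13
v5 16
v6 0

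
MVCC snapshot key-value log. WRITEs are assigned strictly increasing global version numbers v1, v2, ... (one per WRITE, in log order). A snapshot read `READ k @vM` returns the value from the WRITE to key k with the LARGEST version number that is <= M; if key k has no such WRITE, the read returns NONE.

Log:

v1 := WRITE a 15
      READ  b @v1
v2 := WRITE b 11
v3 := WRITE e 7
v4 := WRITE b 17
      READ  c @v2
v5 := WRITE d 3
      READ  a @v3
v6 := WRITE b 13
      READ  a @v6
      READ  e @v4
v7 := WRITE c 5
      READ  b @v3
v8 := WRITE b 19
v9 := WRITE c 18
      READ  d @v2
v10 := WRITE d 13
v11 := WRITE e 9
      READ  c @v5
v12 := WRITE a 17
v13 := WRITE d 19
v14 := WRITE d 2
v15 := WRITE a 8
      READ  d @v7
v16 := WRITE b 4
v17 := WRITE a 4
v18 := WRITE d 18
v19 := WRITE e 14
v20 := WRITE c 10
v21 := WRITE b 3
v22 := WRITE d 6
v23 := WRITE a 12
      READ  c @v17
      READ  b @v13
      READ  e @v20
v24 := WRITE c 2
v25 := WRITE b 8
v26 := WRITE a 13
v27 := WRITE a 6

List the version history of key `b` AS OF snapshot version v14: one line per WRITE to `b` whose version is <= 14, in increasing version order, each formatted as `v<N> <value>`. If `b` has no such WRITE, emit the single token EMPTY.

Answer: v2 11
v4 17
v6 13
v8 19

Derivation:
Scan writes for key=b with version <= 14:
  v1 WRITE a 15 -> skip
  v2 WRITE b 11 -> keep
  v3 WRITE e 7 -> skip
  v4 WRITE b 17 -> keep
  v5 WRITE d 3 -> skip
  v6 WRITE b 13 -> keep
  v7 WRITE c 5 -> skip
  v8 WRITE b 19 -> keep
  v9 WRITE c 18 -> skip
  v10 WRITE d 13 -> skip
  v11 WRITE e 9 -> skip
  v12 WRITE a 17 -> skip
  v13 WRITE d 19 -> skip
  v14 WRITE d 2 -> skip
  v15 WRITE a 8 -> skip
  v16 WRITE b 4 -> drop (> snap)
  v17 WRITE a 4 -> skip
  v18 WRITE d 18 -> skip
  v19 WRITE e 14 -> skip
  v20 WRITE c 10 -> skip
  v21 WRITE b 3 -> drop (> snap)
  v22 WRITE d 6 -> skip
  v23 WRITE a 12 -> skip
  v24 WRITE c 2 -> skip
  v25 WRITE b 8 -> drop (> snap)
  v26 WRITE a 13 -> skip
  v27 WRITE a 6 -> skip
Collected: [(2, 11), (4, 17), (6, 13), (8, 19)]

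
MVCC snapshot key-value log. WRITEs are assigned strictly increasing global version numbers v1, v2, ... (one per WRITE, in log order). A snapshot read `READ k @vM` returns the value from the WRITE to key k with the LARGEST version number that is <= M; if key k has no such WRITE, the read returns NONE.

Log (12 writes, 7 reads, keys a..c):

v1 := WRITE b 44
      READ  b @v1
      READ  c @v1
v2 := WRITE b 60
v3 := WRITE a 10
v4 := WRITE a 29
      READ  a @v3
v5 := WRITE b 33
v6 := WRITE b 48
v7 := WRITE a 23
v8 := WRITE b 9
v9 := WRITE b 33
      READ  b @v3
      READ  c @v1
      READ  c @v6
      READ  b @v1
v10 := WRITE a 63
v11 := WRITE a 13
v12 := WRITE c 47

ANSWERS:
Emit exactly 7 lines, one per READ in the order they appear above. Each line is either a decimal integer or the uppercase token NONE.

v1: WRITE b=44  (b history now [(1, 44)])
READ b @v1: history=[(1, 44)] -> pick v1 -> 44
READ c @v1: history=[] -> no version <= 1 -> NONE
v2: WRITE b=60  (b history now [(1, 44), (2, 60)])
v3: WRITE a=10  (a history now [(3, 10)])
v4: WRITE a=29  (a history now [(3, 10), (4, 29)])
READ a @v3: history=[(3, 10), (4, 29)] -> pick v3 -> 10
v5: WRITE b=33  (b history now [(1, 44), (2, 60), (5, 33)])
v6: WRITE b=48  (b history now [(1, 44), (2, 60), (5, 33), (6, 48)])
v7: WRITE a=23  (a history now [(3, 10), (4, 29), (7, 23)])
v8: WRITE b=9  (b history now [(1, 44), (2, 60), (5, 33), (6, 48), (8, 9)])
v9: WRITE b=33  (b history now [(1, 44), (2, 60), (5, 33), (6, 48), (8, 9), (9, 33)])
READ b @v3: history=[(1, 44), (2, 60), (5, 33), (6, 48), (8, 9), (9, 33)] -> pick v2 -> 60
READ c @v1: history=[] -> no version <= 1 -> NONE
READ c @v6: history=[] -> no version <= 6 -> NONE
READ b @v1: history=[(1, 44), (2, 60), (5, 33), (6, 48), (8, 9), (9, 33)] -> pick v1 -> 44
v10: WRITE a=63  (a history now [(3, 10), (4, 29), (7, 23), (10, 63)])
v11: WRITE a=13  (a history now [(3, 10), (4, 29), (7, 23), (10, 63), (11, 13)])
v12: WRITE c=47  (c history now [(12, 47)])

Answer: 44
NONE
10
60
NONE
NONE
44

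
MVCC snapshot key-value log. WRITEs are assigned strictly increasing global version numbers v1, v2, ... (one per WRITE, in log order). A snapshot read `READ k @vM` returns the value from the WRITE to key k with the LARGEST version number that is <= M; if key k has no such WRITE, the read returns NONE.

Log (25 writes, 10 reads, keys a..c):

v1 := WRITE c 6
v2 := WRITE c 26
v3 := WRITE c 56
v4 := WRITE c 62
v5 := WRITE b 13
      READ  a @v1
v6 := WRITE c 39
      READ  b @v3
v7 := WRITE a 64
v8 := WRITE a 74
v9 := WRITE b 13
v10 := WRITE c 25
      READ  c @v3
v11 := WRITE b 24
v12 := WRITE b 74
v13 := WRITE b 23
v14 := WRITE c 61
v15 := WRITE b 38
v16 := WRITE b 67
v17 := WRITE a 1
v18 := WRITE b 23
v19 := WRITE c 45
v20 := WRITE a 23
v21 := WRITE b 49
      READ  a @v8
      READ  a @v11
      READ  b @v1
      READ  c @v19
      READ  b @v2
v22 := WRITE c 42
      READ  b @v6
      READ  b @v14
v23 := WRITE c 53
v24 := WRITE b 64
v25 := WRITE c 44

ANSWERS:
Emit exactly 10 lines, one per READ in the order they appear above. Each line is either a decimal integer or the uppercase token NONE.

v1: WRITE c=6  (c history now [(1, 6)])
v2: WRITE c=26  (c history now [(1, 6), (2, 26)])
v3: WRITE c=56  (c history now [(1, 6), (2, 26), (3, 56)])
v4: WRITE c=62  (c history now [(1, 6), (2, 26), (3, 56), (4, 62)])
v5: WRITE b=13  (b history now [(5, 13)])
READ a @v1: history=[] -> no version <= 1 -> NONE
v6: WRITE c=39  (c history now [(1, 6), (2, 26), (3, 56), (4, 62), (6, 39)])
READ b @v3: history=[(5, 13)] -> no version <= 3 -> NONE
v7: WRITE a=64  (a history now [(7, 64)])
v8: WRITE a=74  (a history now [(7, 64), (8, 74)])
v9: WRITE b=13  (b history now [(5, 13), (9, 13)])
v10: WRITE c=25  (c history now [(1, 6), (2, 26), (3, 56), (4, 62), (6, 39), (10, 25)])
READ c @v3: history=[(1, 6), (2, 26), (3, 56), (4, 62), (6, 39), (10, 25)] -> pick v3 -> 56
v11: WRITE b=24  (b history now [(5, 13), (9, 13), (11, 24)])
v12: WRITE b=74  (b history now [(5, 13), (9, 13), (11, 24), (12, 74)])
v13: WRITE b=23  (b history now [(5, 13), (9, 13), (11, 24), (12, 74), (13, 23)])
v14: WRITE c=61  (c history now [(1, 6), (2, 26), (3, 56), (4, 62), (6, 39), (10, 25), (14, 61)])
v15: WRITE b=38  (b history now [(5, 13), (9, 13), (11, 24), (12, 74), (13, 23), (15, 38)])
v16: WRITE b=67  (b history now [(5, 13), (9, 13), (11, 24), (12, 74), (13, 23), (15, 38), (16, 67)])
v17: WRITE a=1  (a history now [(7, 64), (8, 74), (17, 1)])
v18: WRITE b=23  (b history now [(5, 13), (9, 13), (11, 24), (12, 74), (13, 23), (15, 38), (16, 67), (18, 23)])
v19: WRITE c=45  (c history now [(1, 6), (2, 26), (3, 56), (4, 62), (6, 39), (10, 25), (14, 61), (19, 45)])
v20: WRITE a=23  (a history now [(7, 64), (8, 74), (17, 1), (20, 23)])
v21: WRITE b=49  (b history now [(5, 13), (9, 13), (11, 24), (12, 74), (13, 23), (15, 38), (16, 67), (18, 23), (21, 49)])
READ a @v8: history=[(7, 64), (8, 74), (17, 1), (20, 23)] -> pick v8 -> 74
READ a @v11: history=[(7, 64), (8, 74), (17, 1), (20, 23)] -> pick v8 -> 74
READ b @v1: history=[(5, 13), (9, 13), (11, 24), (12, 74), (13, 23), (15, 38), (16, 67), (18, 23), (21, 49)] -> no version <= 1 -> NONE
READ c @v19: history=[(1, 6), (2, 26), (3, 56), (4, 62), (6, 39), (10, 25), (14, 61), (19, 45)] -> pick v19 -> 45
READ b @v2: history=[(5, 13), (9, 13), (11, 24), (12, 74), (13, 23), (15, 38), (16, 67), (18, 23), (21, 49)] -> no version <= 2 -> NONE
v22: WRITE c=42  (c history now [(1, 6), (2, 26), (3, 56), (4, 62), (6, 39), (10, 25), (14, 61), (19, 45), (22, 42)])
READ b @v6: history=[(5, 13), (9, 13), (11, 24), (12, 74), (13, 23), (15, 38), (16, 67), (18, 23), (21, 49)] -> pick v5 -> 13
READ b @v14: history=[(5, 13), (9, 13), (11, 24), (12, 74), (13, 23), (15, 38), (16, 67), (18, 23), (21, 49)] -> pick v13 -> 23
v23: WRITE c=53  (c history now [(1, 6), (2, 26), (3, 56), (4, 62), (6, 39), (10, 25), (14, 61), (19, 45), (22, 42), (23, 53)])
v24: WRITE b=64  (b history now [(5, 13), (9, 13), (11, 24), (12, 74), (13, 23), (15, 38), (16, 67), (18, 23), (21, 49), (24, 64)])
v25: WRITE c=44  (c history now [(1, 6), (2, 26), (3, 56), (4, 62), (6, 39), (10, 25), (14, 61), (19, 45), (22, 42), (23, 53), (25, 44)])

Answer: NONE
NONE
56
74
74
NONE
45
NONE
13
23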